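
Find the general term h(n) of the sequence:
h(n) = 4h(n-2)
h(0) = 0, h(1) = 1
Characteristic equation: x² - 4 = 0, which factors as (x - (2))(x - (-2)) = 0.
Roots r₁ = 2, r₂ = -2 (distinct).
General solution: h(n) = A·(2)^n + B·(-2)^n.
From h(0) = 0: A + B = 0.
From h(1) = 1: 2A - 2B = 1.
Solving: A = \frac{1}{4}, B = - \frac{1}{4}.
So h(n) = - \frac{\left(-2\right)^{n}}{4} + \frac{2^{n}}{4}.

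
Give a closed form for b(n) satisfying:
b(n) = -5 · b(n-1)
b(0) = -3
Pure geometric recurrence with ratio -5.
By induction b(n) = b(0) · (-5)^n = - 3 \left(-5\right)^{n}.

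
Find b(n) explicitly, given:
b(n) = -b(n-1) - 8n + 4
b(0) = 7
First-order linear with linear forcing.
Homogeneous solution: b_h(n) = A·(-1)^n.
Try particular b_p(n) = pn + q. Substituting:
  pn + q = -(p(n-1) + q) - 8n + 4.
Matching the n-coefficient: p = -p - 8 ⇒ p = -4.
Matching constants: q = p - q + 4 ⇒ q = 0.
General: b(n) = A·(-1)^n - 4 n + 0.
Apply b(0) = 7: A + 0 = 7 ⇒ A = 7.
So b(n) = 7 \left(-1\right)^{n} - 4 n.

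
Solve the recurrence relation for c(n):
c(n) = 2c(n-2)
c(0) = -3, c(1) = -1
Characteristic equation: x² - 2 = 0.
Discriminant Δ = (0)² + 4·(2) = 8.
Roots r₁,₂ = (0 ± √8)/2, so r₁ = \sqrt{2}, r₂ = - \sqrt{2}.
General solution: c(n) = A·r₁^n + B·r₂^n.
From the initial conditions, A + B = -3 and r₁A + r₂B = -1.
Since r₁ - r₂ = √8: A = (-1 - (-3)r₂)/√8 = - \frac{3}{2} - \frac{\sqrt{2}}{4}, and B = -3 - A = - \frac{3}{2} + \frac{\sqrt{2}}{4}.
So c(n) = \left(- \frac{3}{2} - \frac{\sqrt{2}}{4}\right)\left(\sqrt{2}\right)^n + \left(- \frac{3}{2} + \frac{\sqrt{2}}{4}\right)\left(- \sqrt{2}\right)^n.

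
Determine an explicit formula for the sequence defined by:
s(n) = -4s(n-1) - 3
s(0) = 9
First-order linear non-homogeneous.
Homogeneous solution: s_h(n) = A·(-4)^n.
Try constant particular solution s_p = K: K = -4K - 3 ⇒ K = - \frac{3}{5}.
General: s(n) = A·(-4)^n - \frac{3}{5}.
Apply s(0) = 9: A - \frac{3}{5} = 9 ⇒ A = \frac{48}{5}.
So s(n) = \frac{48 \left(-4\right)^{n}}{5} - \frac{3}{5}.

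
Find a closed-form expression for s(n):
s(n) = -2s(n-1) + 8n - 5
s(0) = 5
First-order linear with linear forcing.
Homogeneous solution: s_h(n) = A·(-2)^n.
Try particular s_p(n) = pn + q. Substituting:
  pn + q = -2(p(n-1) + q) + 8n - 5.
Matching the n-coefficient: p = -2p + 8 ⇒ p = \frac{8}{3}.
Matching constants: q = 2p - 2q - 5 ⇒ q = \frac{1}{9}.
General: s(n) = A·(-2)^n + \frac{8 n}{3} + \frac{1}{9}.
Apply s(0) = 5: A + \frac{1}{9} = 5 ⇒ A = \frac{44}{9}.
So s(n) = \frac{44 \left(-2\right)^{n}}{9} + \frac{8 n}{3} + \frac{1}{9}.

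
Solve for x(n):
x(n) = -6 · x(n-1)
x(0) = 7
Pure geometric recurrence with ratio -6.
By induction x(n) = x(0) · (-6)^n = 7 \left(-6\right)^{n}.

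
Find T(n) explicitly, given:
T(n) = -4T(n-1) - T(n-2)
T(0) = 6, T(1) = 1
Characteristic equation: x² + 4x + 1 = 0.
Discriminant Δ = (-4)² + 4·(-1) = 12.
Roots r₁,₂ = (-4 ± √12)/2, so r₁ = -2 + \sqrt{3}, r₂ = -2 - \sqrt{3}.
General solution: T(n) = A·r₁^n + B·r₂^n.
From the initial conditions, A + B = 6 and r₁A + r₂B = 1.
Since r₁ - r₂ = √12: A = (1 - (6)r₂)/√12 = 3 + \frac{13 \sqrt{3}}{6}, and B = 6 - A = 3 - \frac{13 \sqrt{3}}{6}.
So T(n) = \left(3 + \frac{13 \sqrt{3}}{6}\right)\left(-2 + \sqrt{3}\right)^n + \left(3 - \frac{13 \sqrt{3}}{6}\right)\left(-2 - \sqrt{3}\right)^n.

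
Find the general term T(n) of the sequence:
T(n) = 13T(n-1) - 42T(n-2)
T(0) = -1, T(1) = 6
Characteristic equation: x² - 13x + 42 = 0, which factors as (x - (7))(x - (6)) = 0.
Roots r₁ = 7, r₂ = 6 (distinct).
General solution: T(n) = A·(7)^n + B·(6)^n.
From T(0) = -1: A + B = -1.
From T(1) = 6: 7A + 6B = 6.
Solving: A = 12, B = -13.
So T(n) = - 13 \cdot 6^{n} + 12 \cdot 7^{n}.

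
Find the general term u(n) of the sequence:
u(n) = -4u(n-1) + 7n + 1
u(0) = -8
First-order linear with linear forcing.
Homogeneous solution: u_h(n) = A·(-4)^n.
Try particular u_p(n) = pn + q. Substituting:
  pn + q = -4(p(n-1) + q) + 7n + 1.
Matching the n-coefficient: p = -4p + 7 ⇒ p = \frac{7}{5}.
Matching constants: q = 4p - 4q + 1 ⇒ q = \frac{33}{25}.
General: u(n) = A·(-4)^n + \frac{7 n}{5} + \frac{33}{25}.
Apply u(0) = -8: A + \frac{33}{25} = -8 ⇒ A = - \frac{233}{25}.
So u(n) = - \frac{233 \left(-4\right)^{n}}{25} + \frac{7 n}{5} + \frac{33}{25}.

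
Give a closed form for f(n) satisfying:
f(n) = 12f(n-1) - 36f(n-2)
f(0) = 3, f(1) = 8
Characteristic equation: x² - 12x + 36 = 0, which is (x - (6))².
Repeated root r = 6.
General solution: f(n) = (A + Bn)·(6)^n.
From f(0) = 3: A = 3.
From f(1) = 8: (A + B)·(6) = 8 ⇒ B = - \frac{5}{3}.
So f(n) = \left(3 - \frac{5 n}{3}\right) \cdot (6)^n.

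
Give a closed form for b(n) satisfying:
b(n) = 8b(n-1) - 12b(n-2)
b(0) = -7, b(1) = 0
Characteristic equation: x² - 8x + 12 = 0, which factors as (x - (2))(x - (6)) = 0.
Roots r₁ = 2, r₂ = 6 (distinct).
General solution: b(n) = A·(2)^n + B·(6)^n.
From b(0) = -7: A + B = -7.
From b(1) = 0: 2A + 6B = 0.
Solving: A = - \frac{21}{2}, B = \frac{7}{2}.
So b(n) = - \frac{21 \cdot 2^{n}}{2} + \frac{7 \cdot 6^{n}}{2}.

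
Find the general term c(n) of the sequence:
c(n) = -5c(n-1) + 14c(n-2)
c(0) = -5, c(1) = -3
Characteristic equation: x² + 5x - 14 = 0, which factors as (x - (2))(x - (-7)) = 0.
Roots r₁ = 2, r₂ = -7 (distinct).
General solution: c(n) = A·(2)^n + B·(-7)^n.
From c(0) = -5: A + B = -5.
From c(1) = -3: 2A - 7B = -3.
Solving: A = - \frac{38}{9}, B = - \frac{7}{9}.
So c(n) = - \frac{7 \left(-7\right)^{n}}{9} - \frac{38 \cdot 2^{n}}{9}.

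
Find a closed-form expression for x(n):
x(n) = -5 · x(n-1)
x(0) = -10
Pure geometric recurrence with ratio -5.
By induction x(n) = x(0) · (-5)^n = - 10 \left(-5\right)^{n}.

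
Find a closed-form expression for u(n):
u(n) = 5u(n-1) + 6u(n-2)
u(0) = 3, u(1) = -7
Characteristic equation: x² - 5x - 6 = 0, which factors as (x - (-1))(x - (6)) = 0.
Roots r₁ = -1, r₂ = 6 (distinct).
General solution: u(n) = A·(-1)^n + B·(6)^n.
From u(0) = 3: A + B = 3.
From u(1) = -7: -A + 6B = -7.
Solving: A = \frac{25}{7}, B = - \frac{4}{7}.
So u(n) = \frac{25 \left(-1\right)^{n}}{7} - \frac{4 \cdot 6^{n}}{7}.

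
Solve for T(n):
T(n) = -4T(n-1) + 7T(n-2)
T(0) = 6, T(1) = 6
Characteristic equation: x² + 4x - 7 = 0.
Discriminant Δ = (-4)² + 4·(7) = 44.
Roots r₁,₂ = (-4 ± √44)/2, so r₁ = -2 + \sqrt{11}, r₂ = - \sqrt{11} - 2.
General solution: T(n) = A·r₁^n + B·r₂^n.
From the initial conditions, A + B = 6 and r₁A + r₂B = 6.
Since r₁ - r₂ = √44: A = (6 - (6)r₂)/√44 = \frac{9 \sqrt{11}}{11} + 3, and B = 6 - A = 3 - \frac{9 \sqrt{11}}{11}.
So T(n) = \left(\frac{9 \sqrt{11}}{11} + 3\right)\left(-2 + \sqrt{11}\right)^n + \left(3 - \frac{9 \sqrt{11}}{11}\right)\left(- \sqrt{11} - 2\right)^n.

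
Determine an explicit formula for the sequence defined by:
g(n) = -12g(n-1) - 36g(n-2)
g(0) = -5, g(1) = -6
Characteristic equation: x² + 12x + 36 = 0, which is (x - (-6))².
Repeated root r = -6.
General solution: g(n) = (A + Bn)·(-6)^n.
From g(0) = -5: A = -5.
From g(1) = -6: (A + B)·(-6) = -6 ⇒ B = 6.
So g(n) = \left(6 n - 5\right) \cdot (-6)^n.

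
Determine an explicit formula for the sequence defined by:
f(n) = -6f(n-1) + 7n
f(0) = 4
First-order linear with linear forcing.
Homogeneous solution: f_h(n) = A·(-6)^n.
Try particular f_p(n) = pn + q. Substituting:
  pn + q = -6(p(n-1) + q) + 7n.
Matching the n-coefficient: p = -6p + 7 ⇒ p = 1.
Matching constants: q = 6p - 6q ⇒ q = \frac{6}{7}.
General: f(n) = A·(-6)^n + n + \frac{6}{7}.
Apply f(0) = 4: A + \frac{6}{7} = 4 ⇒ A = \frac{22}{7}.
So f(n) = \frac{22 \left(-6\right)^{n}}{7} + n + \frac{6}{7}.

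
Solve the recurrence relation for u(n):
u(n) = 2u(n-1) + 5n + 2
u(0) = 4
First-order linear with linear forcing.
Homogeneous solution: u_h(n) = A·(2)^n.
Try particular u_p(n) = pn + q. Substituting:
  pn + q = 2(p(n-1) + q) + 5n + 2.
Matching the n-coefficient: p = 2p + 5 ⇒ p = -5.
Matching constants: q = -2p + 2q + 2 ⇒ q = -12.
General: u(n) = A·(2)^n - 5 n - 12.
Apply u(0) = 4: A - 12 = 4 ⇒ A = 16.
So u(n) = 16 \cdot 2^{n} - 5 n - 12.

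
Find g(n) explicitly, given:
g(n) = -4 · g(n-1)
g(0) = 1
Pure geometric recurrence with ratio -4.
By induction g(n) = g(0) · (-4)^n = \left(-4\right)^{n}.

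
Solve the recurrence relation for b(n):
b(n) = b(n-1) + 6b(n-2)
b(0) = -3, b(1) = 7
Characteristic equation: x² - x - 6 = 0, which factors as (x - (-2))(x - (3)) = 0.
Roots r₁ = -2, r₂ = 3 (distinct).
General solution: b(n) = A·(-2)^n + B·(3)^n.
From b(0) = -3: A + B = -3.
From b(1) = 7: -2A + 3B = 7.
Solving: A = - \frac{16}{5}, B = \frac{1}{5}.
So b(n) = - \frac{16 \left(-2\right)^{n}}{5} + \frac{3^{n}}{5}.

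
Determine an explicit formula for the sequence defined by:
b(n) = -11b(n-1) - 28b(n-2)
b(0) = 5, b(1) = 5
Characteristic equation: x² + 11x + 28 = 0, which factors as (x - (-7))(x - (-4)) = 0.
Roots r₁ = -7, r₂ = -4 (distinct).
General solution: b(n) = A·(-7)^n + B·(-4)^n.
From b(0) = 5: A + B = 5.
From b(1) = 5: -7A - 4B = 5.
Solving: A = - \frac{25}{3}, B = \frac{40}{3}.
So b(n) = \frac{40 \left(-4\right)^{n}}{3} - \frac{25 \left(-7\right)^{n}}{3}.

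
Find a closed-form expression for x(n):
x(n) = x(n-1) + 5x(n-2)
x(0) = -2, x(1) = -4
Characteristic equation: x² - x - 5 = 0.
Discriminant Δ = (1)² + 4·(5) = 21.
Roots r₁,₂ = (1 ± √21)/2, so r₁ = \frac{1}{2} + \frac{\sqrt{21}}{2}, r₂ = \frac{1}{2} - \frac{\sqrt{21}}{2}.
General solution: x(n) = A·r₁^n + B·r₂^n.
From the initial conditions, A + B = -2 and r₁A + r₂B = -4.
Since r₁ - r₂ = √21: A = (-4 - (-2)r₂)/√21 = -1 - \frac{\sqrt{21}}{7}, and B = -2 - A = -1 + \frac{\sqrt{21}}{7}.
So x(n) = \left(-1 - \frac{\sqrt{21}}{7}\right)\left(\frac{1}{2} + \frac{\sqrt{21}}{2}\right)^n + \left(-1 + \frac{\sqrt{21}}{7}\right)\left(\frac{1}{2} - \frac{\sqrt{21}}{2}\right)^n.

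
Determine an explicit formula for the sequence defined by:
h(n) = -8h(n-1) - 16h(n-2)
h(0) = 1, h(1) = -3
Characteristic equation: x² + 8x + 16 = 0, which is (x - (-4))².
Repeated root r = -4.
General solution: h(n) = (A + Bn)·(-4)^n.
From h(0) = 1: A = 1.
From h(1) = -3: (A + B)·(-4) = -3 ⇒ B = - \frac{1}{4}.
So h(n) = \left(1 - \frac{n}{4}\right) \cdot (-4)^n.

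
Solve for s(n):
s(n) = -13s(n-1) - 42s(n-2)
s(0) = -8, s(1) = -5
Characteristic equation: x² + 13x + 42 = 0, which factors as (x - (-6))(x - (-7)) = 0.
Roots r₁ = -6, r₂ = -7 (distinct).
General solution: s(n) = A·(-6)^n + B·(-7)^n.
From s(0) = -8: A + B = -8.
From s(1) = -5: -6A - 7B = -5.
Solving: A = -61, B = 53.
So s(n) = - 61 \left(-6\right)^{n} + 53 \left(-7\right)^{n}.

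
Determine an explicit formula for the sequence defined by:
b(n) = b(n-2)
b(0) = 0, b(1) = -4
Characteristic equation: x² - 1 = 0, which factors as (x - (1))(x - (-1)) = 0.
Roots r₁ = 1, r₂ = -1 (distinct).
General solution: b(n) = A·(1)^n + B·(-1)^n.
From b(0) = 0: A + B = 0.
From b(1) = -4: A - B = -4.
Solving: A = -2, B = 2.
So b(n) = 2 \left(-1\right)^{n} - 2.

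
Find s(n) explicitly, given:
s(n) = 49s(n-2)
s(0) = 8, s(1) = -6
Characteristic equation: x² - 49 = 0, which factors as (x - (7))(x - (-7)) = 0.
Roots r₁ = 7, r₂ = -7 (distinct).
General solution: s(n) = A·(7)^n + B·(-7)^n.
From s(0) = 8: A + B = 8.
From s(1) = -6: 7A - 7B = -6.
Solving: A = \frac{25}{7}, B = \frac{31}{7}.
So s(n) = \frac{31 \left(-7\right)^{n}}{7} + \frac{25 \cdot 7^{n}}{7}.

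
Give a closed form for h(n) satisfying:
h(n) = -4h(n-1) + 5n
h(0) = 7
First-order linear with linear forcing.
Homogeneous solution: h_h(n) = A·(-4)^n.
Try particular h_p(n) = pn + q. Substituting:
  pn + q = -4(p(n-1) + q) + 5n.
Matching the n-coefficient: p = -4p + 5 ⇒ p = 1.
Matching constants: q = 4p - 4q ⇒ q = \frac{4}{5}.
General: h(n) = A·(-4)^n + n + \frac{4}{5}.
Apply h(0) = 7: A + \frac{4}{5} = 7 ⇒ A = \frac{31}{5}.
So h(n) = \frac{31 \left(-4\right)^{n}}{5} + n + \frac{4}{5}.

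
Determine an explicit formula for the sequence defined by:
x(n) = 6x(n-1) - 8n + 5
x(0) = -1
First-order linear with linear forcing.
Homogeneous solution: x_h(n) = A·(6)^n.
Try particular x_p(n) = pn + q. Substituting:
  pn + q = 6(p(n-1) + q) - 8n + 5.
Matching the n-coefficient: p = 6p - 8 ⇒ p = \frac{8}{5}.
Matching constants: q = -6p + 6q + 5 ⇒ q = \frac{23}{25}.
General: x(n) = A·(6)^n + \frac{8 n}{5} + \frac{23}{25}.
Apply x(0) = -1: A + \frac{23}{25} = -1 ⇒ A = - \frac{48}{25}.
So x(n) = - \frac{48 \cdot 6^{n}}{25} + \frac{8 n}{5} + \frac{23}{25}.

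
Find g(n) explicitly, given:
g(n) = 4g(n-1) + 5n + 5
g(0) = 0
First-order linear with linear forcing.
Homogeneous solution: g_h(n) = A·(4)^n.
Try particular g_p(n) = pn + q. Substituting:
  pn + q = 4(p(n-1) + q) + 5n + 5.
Matching the n-coefficient: p = 4p + 5 ⇒ p = - \frac{5}{3}.
Matching constants: q = -4p + 4q + 5 ⇒ q = - \frac{35}{9}.
General: g(n) = A·(4)^n - \frac{5 n}{3} - \frac{35}{9}.
Apply g(0) = 0: A - \frac{35}{9} = 0 ⇒ A = \frac{35}{9}.
So g(n) = \frac{35 \cdot 4^{n}}{9} - \frac{5 n}{3} - \frac{35}{9}.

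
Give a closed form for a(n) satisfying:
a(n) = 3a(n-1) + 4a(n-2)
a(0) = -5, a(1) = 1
Characteristic equation: x² - 3x - 4 = 0, which factors as (x - (4))(x - (-1)) = 0.
Roots r₁ = 4, r₂ = -1 (distinct).
General solution: a(n) = A·(4)^n + B·(-1)^n.
From a(0) = -5: A + B = -5.
From a(1) = 1: 4A - B = 1.
Solving: A = - \frac{4}{5}, B = - \frac{21}{5}.
So a(n) = - \frac{21 \left(-1\right)^{n}}{5} - \frac{4 \cdot 4^{n}}{5}.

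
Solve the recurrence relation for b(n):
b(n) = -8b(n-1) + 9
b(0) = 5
First-order linear non-homogeneous.
Homogeneous solution: b_h(n) = A·(-8)^n.
Try constant particular solution b_p = K: K = -8K + 9 ⇒ K = 1.
General: b(n) = A·(-8)^n + 1.
Apply b(0) = 5: A + 1 = 5 ⇒ A = 4.
So b(n) = 4 \left(-8\right)^{n} + 1.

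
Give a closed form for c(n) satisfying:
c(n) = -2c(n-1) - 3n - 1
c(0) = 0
First-order linear with linear forcing.
Homogeneous solution: c_h(n) = A·(-2)^n.
Try particular c_p(n) = pn + q. Substituting:
  pn + q = -2(p(n-1) + q) - 3n - 1.
Matching the n-coefficient: p = -2p - 3 ⇒ p = -1.
Matching constants: q = 2p - 2q - 1 ⇒ q = -1.
General: c(n) = A·(-2)^n - n - 1.
Apply c(0) = 0: A - 1 = 0 ⇒ A = 1.
So c(n) = \left(-2\right)^{n} - n - 1.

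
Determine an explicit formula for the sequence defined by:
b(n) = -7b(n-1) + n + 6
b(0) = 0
First-order linear with linear forcing.
Homogeneous solution: b_h(n) = A·(-7)^n.
Try particular b_p(n) = pn + q. Substituting:
  pn + q = -7(p(n-1) + q) + n + 6.
Matching the n-coefficient: p = -7p + 1 ⇒ p = \frac{1}{8}.
Matching constants: q = 7p - 7q + 6 ⇒ q = \frac{55}{64}.
General: b(n) = A·(-7)^n + \frac{n}{8} + \frac{55}{64}.
Apply b(0) = 0: A + \frac{55}{64} = 0 ⇒ A = - \frac{55}{64}.
So b(n) = - \frac{55 \left(-7\right)^{n}}{64} + \frac{n}{8} + \frac{55}{64}.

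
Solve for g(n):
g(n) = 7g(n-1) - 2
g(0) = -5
First-order linear non-homogeneous.
Homogeneous solution: g_h(n) = A·(7)^n.
Try constant particular solution g_p = K: K = 7K - 2 ⇒ K = \frac{1}{3}.
General: g(n) = A·(7)^n + \frac{1}{3}.
Apply g(0) = -5: A + \frac{1}{3} = -5 ⇒ A = - \frac{16}{3}.
So g(n) = \frac{1}{3} - \frac{16 \cdot 7^{n}}{3}.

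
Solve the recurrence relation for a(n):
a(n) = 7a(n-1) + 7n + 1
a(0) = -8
First-order linear with linear forcing.
Homogeneous solution: a_h(n) = A·(7)^n.
Try particular a_p(n) = pn + q. Substituting:
  pn + q = 7(p(n-1) + q) + 7n + 1.
Matching the n-coefficient: p = 7p + 7 ⇒ p = - \frac{7}{6}.
Matching constants: q = -7p + 7q + 1 ⇒ q = - \frac{55}{36}.
General: a(n) = A·(7)^n - \frac{7 n}{6} - \frac{55}{36}.
Apply a(0) = -8: A - \frac{55}{36} = -8 ⇒ A = - \frac{233}{36}.
So a(n) = - \frac{233 \cdot 7^{n}}{36} - \frac{7 n}{6} - \frac{55}{36}.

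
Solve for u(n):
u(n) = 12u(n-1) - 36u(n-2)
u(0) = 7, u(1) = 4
Characteristic equation: x² - 12x + 36 = 0, which is (x - (6))².
Repeated root r = 6.
General solution: u(n) = (A + Bn)·(6)^n.
From u(0) = 7: A = 7.
From u(1) = 4: (A + B)·(6) = 4 ⇒ B = - \frac{19}{3}.
So u(n) = \left(7 - \frac{19 n}{3}\right) \cdot (6)^n.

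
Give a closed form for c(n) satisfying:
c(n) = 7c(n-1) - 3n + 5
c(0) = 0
First-order linear with linear forcing.
Homogeneous solution: c_h(n) = A·(7)^n.
Try particular c_p(n) = pn + q. Substituting:
  pn + q = 7(p(n-1) + q) - 3n + 5.
Matching the n-coefficient: p = 7p - 3 ⇒ p = \frac{1}{2}.
Matching constants: q = -7p + 7q + 5 ⇒ q = - \frac{1}{4}.
General: c(n) = A·(7)^n + \frac{n}{2} - \frac{1}{4}.
Apply c(0) = 0: A - \frac{1}{4} = 0 ⇒ A = \frac{1}{4}.
So c(n) = \frac{7^{n}}{4} + \frac{n}{2} - \frac{1}{4}.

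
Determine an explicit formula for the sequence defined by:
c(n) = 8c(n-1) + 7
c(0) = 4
First-order linear non-homogeneous.
Homogeneous solution: c_h(n) = A·(8)^n.
Try constant particular solution c_p = K: K = 8K + 7 ⇒ K = -1.
General: c(n) = A·(8)^n - 1.
Apply c(0) = 4: A - 1 = 4 ⇒ A = 5.
So c(n) = 5 \cdot 8^{n} - 1.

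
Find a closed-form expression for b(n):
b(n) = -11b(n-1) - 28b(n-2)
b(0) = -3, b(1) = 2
Characteristic equation: x² + 11x + 28 = 0, which factors as (x - (-7))(x - (-4)) = 0.
Roots r₁ = -7, r₂ = -4 (distinct).
General solution: b(n) = A·(-7)^n + B·(-4)^n.
From b(0) = -3: A + B = -3.
From b(1) = 2: -7A - 4B = 2.
Solving: A = \frac{10}{3}, B = - \frac{19}{3}.
So b(n) = - \frac{19 \left(-4\right)^{n}}{3} + \frac{10 \left(-7\right)^{n}}{3}.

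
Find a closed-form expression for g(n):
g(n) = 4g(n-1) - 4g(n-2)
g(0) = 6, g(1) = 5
Characteristic equation: x² - 4x + 4 = 0, which is (x - (2))².
Repeated root r = 2.
General solution: g(n) = (A + Bn)·(2)^n.
From g(0) = 6: A = 6.
From g(1) = 5: (A + B)·(2) = 5 ⇒ B = - \frac{7}{2}.
So g(n) = \left(6 - \frac{7 n}{2}\right) \cdot (2)^n.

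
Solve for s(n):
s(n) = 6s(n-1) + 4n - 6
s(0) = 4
First-order linear with linear forcing.
Homogeneous solution: s_h(n) = A·(6)^n.
Try particular s_p(n) = pn + q. Substituting:
  pn + q = 6(p(n-1) + q) + 4n - 6.
Matching the n-coefficient: p = 6p + 4 ⇒ p = - \frac{4}{5}.
Matching constants: q = -6p + 6q - 6 ⇒ q = \frac{6}{25}.
General: s(n) = A·(6)^n - \frac{4 n}{5} + \frac{6}{25}.
Apply s(0) = 4: A + \frac{6}{25} = 4 ⇒ A = \frac{94}{25}.
So s(n) = \frac{94 \cdot 6^{n}}{25} - \frac{4 n}{5} + \frac{6}{25}.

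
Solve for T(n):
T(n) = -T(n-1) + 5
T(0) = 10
First-order linear non-homogeneous.
Homogeneous solution: T_h(n) = A·(-1)^n.
Try constant particular solution T_p = K: K = -K + 5 ⇒ K = \frac{5}{2}.
General: T(n) = A·(-1)^n + \frac{5}{2}.
Apply T(0) = 10: A + \frac{5}{2} = 10 ⇒ A = \frac{15}{2}.
So T(n) = \frac{15 \left(-1\right)^{n}}{2} + \frac{5}{2}.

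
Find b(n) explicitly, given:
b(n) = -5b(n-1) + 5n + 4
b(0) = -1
First-order linear with linear forcing.
Homogeneous solution: b_h(n) = A·(-5)^n.
Try particular b_p(n) = pn + q. Substituting:
  pn + q = -5(p(n-1) + q) + 5n + 4.
Matching the n-coefficient: p = -5p + 5 ⇒ p = \frac{5}{6}.
Matching constants: q = 5p - 5q + 4 ⇒ q = \frac{49}{36}.
General: b(n) = A·(-5)^n + \frac{5 n}{6} + \frac{49}{36}.
Apply b(0) = -1: A + \frac{49}{36} = -1 ⇒ A = - \frac{85}{36}.
So b(n) = - \frac{85 \left(-5\right)^{n}}{36} + \frac{5 n}{6} + \frac{49}{36}.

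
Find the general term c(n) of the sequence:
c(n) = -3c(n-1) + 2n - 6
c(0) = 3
First-order linear with linear forcing.
Homogeneous solution: c_h(n) = A·(-3)^n.
Try particular c_p(n) = pn + q. Substituting:
  pn + q = -3(p(n-1) + q) + 2n - 6.
Matching the n-coefficient: p = -3p + 2 ⇒ p = \frac{1}{2}.
Matching constants: q = 3p - 3q - 6 ⇒ q = - \frac{9}{8}.
General: c(n) = A·(-3)^n + \frac{n}{2} - \frac{9}{8}.
Apply c(0) = 3: A - \frac{9}{8} = 3 ⇒ A = \frac{33}{8}.
So c(n) = \frac{33 \left(-3\right)^{n}}{8} + \frac{n}{2} - \frac{9}{8}.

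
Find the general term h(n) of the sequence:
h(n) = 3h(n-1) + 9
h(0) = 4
First-order linear non-homogeneous.
Homogeneous solution: h_h(n) = A·(3)^n.
Try constant particular solution h_p = K: K = 3K + 9 ⇒ K = - \frac{9}{2}.
General: h(n) = A·(3)^n - \frac{9}{2}.
Apply h(0) = 4: A - \frac{9}{2} = 4 ⇒ A = \frac{17}{2}.
So h(n) = \frac{17 \cdot 3^{n}}{2} - \frac{9}{2}.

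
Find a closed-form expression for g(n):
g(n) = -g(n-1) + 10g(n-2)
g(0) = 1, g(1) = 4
Characteristic equation: x² + x - 10 = 0.
Discriminant Δ = (-1)² + 4·(10) = 41.
Roots r₁,₂ = (-1 ± √41)/2, so r₁ = - \frac{1}{2} + \frac{\sqrt{41}}{2}, r₂ = - \frac{\sqrt{41}}{2} - \frac{1}{2}.
General solution: g(n) = A·r₁^n + B·r₂^n.
From the initial conditions, A + B = 1 and r₁A + r₂B = 4.
Since r₁ - r₂ = √41: A = (4 - (1)r₂)/√41 = \frac{1}{2} + \frac{9 \sqrt{41}}{82}, and B = 1 - A = \frac{1}{2} - \frac{9 \sqrt{41}}{82}.
So g(n) = \left(\frac{1}{2} + \frac{9 \sqrt{41}}{82}\right)\left(- \frac{1}{2} + \frac{\sqrt{41}}{2}\right)^n + \left(\frac{1}{2} - \frac{9 \sqrt{41}}{82}\right)\left(- \frac{\sqrt{41}}{2} - \frac{1}{2}\right)^n.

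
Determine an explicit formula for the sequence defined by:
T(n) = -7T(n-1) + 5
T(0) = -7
First-order linear non-homogeneous.
Homogeneous solution: T_h(n) = A·(-7)^n.
Try constant particular solution T_p = K: K = -7K + 5 ⇒ K = \frac{5}{8}.
General: T(n) = A·(-7)^n + \frac{5}{8}.
Apply T(0) = -7: A + \frac{5}{8} = -7 ⇒ A = - \frac{61}{8}.
So T(n) = \frac{5}{8} - \frac{61 \left(-7\right)^{n}}{8}.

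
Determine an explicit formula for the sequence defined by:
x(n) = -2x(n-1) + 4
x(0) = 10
First-order linear non-homogeneous.
Homogeneous solution: x_h(n) = A·(-2)^n.
Try constant particular solution x_p = K: K = -2K + 4 ⇒ K = \frac{4}{3}.
General: x(n) = A·(-2)^n + \frac{4}{3}.
Apply x(0) = 10: A + \frac{4}{3} = 10 ⇒ A = \frac{26}{3}.
So x(n) = \frac{26 \left(-2\right)^{n}}{3} + \frac{4}{3}.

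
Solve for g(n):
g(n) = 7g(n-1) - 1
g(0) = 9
First-order linear non-homogeneous.
Homogeneous solution: g_h(n) = A·(7)^n.
Try constant particular solution g_p = K: K = 7K - 1 ⇒ K = \frac{1}{6}.
General: g(n) = A·(7)^n + \frac{1}{6}.
Apply g(0) = 9: A + \frac{1}{6} = 9 ⇒ A = \frac{53}{6}.
So g(n) = \frac{53 \cdot 7^{n}}{6} + \frac{1}{6}.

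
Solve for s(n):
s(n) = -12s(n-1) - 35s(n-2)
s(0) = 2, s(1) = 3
Characteristic equation: x² + 12x + 35 = 0, which factors as (x - (-7))(x - (-5)) = 0.
Roots r₁ = -7, r₂ = -5 (distinct).
General solution: s(n) = A·(-7)^n + B·(-5)^n.
From s(0) = 2: A + B = 2.
From s(1) = 3: -7A - 5B = 3.
Solving: A = - \frac{13}{2}, B = \frac{17}{2}.
So s(n) = \frac{17 \left(-5\right)^{n}}{2} - \frac{13 \left(-7\right)^{n}}{2}.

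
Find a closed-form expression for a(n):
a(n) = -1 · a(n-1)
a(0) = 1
Pure geometric recurrence with ratio -1.
By induction a(n) = a(0) · (-1)^n = \left(-1\right)^{n}.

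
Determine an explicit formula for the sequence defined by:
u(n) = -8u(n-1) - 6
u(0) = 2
First-order linear non-homogeneous.
Homogeneous solution: u_h(n) = A·(-8)^n.
Try constant particular solution u_p = K: K = -8K - 6 ⇒ K = - \frac{2}{3}.
General: u(n) = A·(-8)^n - \frac{2}{3}.
Apply u(0) = 2: A - \frac{2}{3} = 2 ⇒ A = \frac{8}{3}.
So u(n) = \frac{8 \left(-8\right)^{n}}{3} - \frac{2}{3}.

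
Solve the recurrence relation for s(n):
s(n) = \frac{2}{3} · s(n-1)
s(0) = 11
Pure geometric recurrence with ratio \frac{2}{3}.
By induction s(n) = s(0) · (\frac{2}{3})^n = 11 \left(\frac{2}{3}\right)^{n}.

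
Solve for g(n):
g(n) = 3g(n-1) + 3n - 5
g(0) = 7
First-order linear with linear forcing.
Homogeneous solution: g_h(n) = A·(3)^n.
Try particular g_p(n) = pn + q. Substituting:
  pn + q = 3(p(n-1) + q) + 3n - 5.
Matching the n-coefficient: p = 3p + 3 ⇒ p = - \frac{3}{2}.
Matching constants: q = -3p + 3q - 5 ⇒ q = \frac{1}{4}.
General: g(n) = A·(3)^n - \frac{3 n}{2} + \frac{1}{4}.
Apply g(0) = 7: A + \frac{1}{4} = 7 ⇒ A = \frac{27}{4}.
So g(n) = \frac{27 \cdot 3^{n}}{4} - \frac{3 n}{2} + \frac{1}{4}.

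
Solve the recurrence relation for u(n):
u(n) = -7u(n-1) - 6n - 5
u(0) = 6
First-order linear with linear forcing.
Homogeneous solution: u_h(n) = A·(-7)^n.
Try particular u_p(n) = pn + q. Substituting:
  pn + q = -7(p(n-1) + q) - 6n - 5.
Matching the n-coefficient: p = -7p - 6 ⇒ p = - \frac{3}{4}.
Matching constants: q = 7p - 7q - 5 ⇒ q = - \frac{41}{32}.
General: u(n) = A·(-7)^n - \frac{3 n}{4} - \frac{41}{32}.
Apply u(0) = 6: A - \frac{41}{32} = 6 ⇒ A = \frac{233}{32}.
So u(n) = \frac{233 \left(-7\right)^{n}}{32} - \frac{3 n}{4} - \frac{41}{32}.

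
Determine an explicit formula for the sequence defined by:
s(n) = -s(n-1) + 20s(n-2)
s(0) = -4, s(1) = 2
Characteristic equation: x² + x - 20 = 0, which factors as (x - (4))(x - (-5)) = 0.
Roots r₁ = 4, r₂ = -5 (distinct).
General solution: s(n) = A·(4)^n + B·(-5)^n.
From s(0) = -4: A + B = -4.
From s(1) = 2: 4A - 5B = 2.
Solving: A = -2, B = -2.
So s(n) = - 2 \left(-5\right)^{n} - 2 \cdot 4^{n}.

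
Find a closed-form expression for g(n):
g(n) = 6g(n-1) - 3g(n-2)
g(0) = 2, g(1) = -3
Characteristic equation: x² - 6x + 3 = 0.
Discriminant Δ = (6)² + 4·(-3) = 24.
Roots r₁,₂ = (6 ± √24)/2, so r₁ = \sqrt{6} + 3, r₂ = 3 - \sqrt{6}.
General solution: g(n) = A·r₁^n + B·r₂^n.
From the initial conditions, A + B = 2 and r₁A + r₂B = -3.
Since r₁ - r₂ = √24: A = (-3 - (2)r₂)/√24 = 1 - \frac{3 \sqrt{6}}{4}, and B = 2 - A = 1 + \frac{3 \sqrt{6}}{4}.
So g(n) = \left(1 - \frac{3 \sqrt{6}}{4}\right)\left(\sqrt{6} + 3\right)^n + \left(1 + \frac{3 \sqrt{6}}{4}\right)\left(3 - \sqrt{6}\right)^n.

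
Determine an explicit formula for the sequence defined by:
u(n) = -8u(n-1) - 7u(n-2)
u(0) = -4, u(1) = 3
Characteristic equation: x² + 8x + 7 = 0, which factors as (x - (-1))(x - (-7)) = 0.
Roots r₁ = -1, r₂ = -7 (distinct).
General solution: u(n) = A·(-1)^n + B·(-7)^n.
From u(0) = -4: A + B = -4.
From u(1) = 3: -A - 7B = 3.
Solving: A = - \frac{25}{6}, B = \frac{1}{6}.
So u(n) = - \frac{25 \left(-1\right)^{n}}{6} + \frac{\left(-7\right)^{n}}{6}.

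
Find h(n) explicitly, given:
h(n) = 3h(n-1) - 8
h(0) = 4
First-order linear non-homogeneous.
Homogeneous solution: h_h(n) = A·(3)^n.
Try constant particular solution h_p = K: K = 3K - 8 ⇒ K = 4.
General: h(n) = A·(3)^n + 4.
Apply h(0) = 4: A + 4 = 4 ⇒ A = 0.
So h(n) = 4.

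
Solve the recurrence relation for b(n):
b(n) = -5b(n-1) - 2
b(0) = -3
First-order linear non-homogeneous.
Homogeneous solution: b_h(n) = A·(-5)^n.
Try constant particular solution b_p = K: K = -5K - 2 ⇒ K = - \frac{1}{3}.
General: b(n) = A·(-5)^n - \frac{1}{3}.
Apply b(0) = -3: A - \frac{1}{3} = -3 ⇒ A = - \frac{8}{3}.
So b(n) = - \frac{8 \left(-5\right)^{n}}{3} - \frac{1}{3}.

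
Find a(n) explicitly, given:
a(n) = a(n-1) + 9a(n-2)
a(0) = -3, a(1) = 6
Characteristic equation: x² - x - 9 = 0.
Discriminant Δ = (1)² + 4·(9) = 37.
Roots r₁,₂ = (1 ± √37)/2, so r₁ = \frac{1}{2} + \frac{\sqrt{37}}{2}, r₂ = \frac{1}{2} - \frac{\sqrt{37}}{2}.
General solution: a(n) = A·r₁^n + B·r₂^n.
From the initial conditions, A + B = -3 and r₁A + r₂B = 6.
Since r₁ - r₂ = √37: A = (6 - (-3)r₂)/√37 = - \frac{3}{2} + \frac{15 \sqrt{37}}{74}, and B = -3 - A = - \frac{3}{2} - \frac{15 \sqrt{37}}{74}.
So a(n) = \left(- \frac{3}{2} + \frac{15 \sqrt{37}}{74}\right)\left(\frac{1}{2} + \frac{\sqrt{37}}{2}\right)^n + \left(- \frac{3}{2} - \frac{15 \sqrt{37}}{74}\right)\left(\frac{1}{2} - \frac{\sqrt{37}}{2}\right)^n.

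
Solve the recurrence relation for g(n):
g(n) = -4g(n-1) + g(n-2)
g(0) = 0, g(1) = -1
Characteristic equation: x² + 4x - 1 = 0.
Discriminant Δ = (-4)² + 4·(1) = 20.
Roots r₁,₂ = (-4 ± √20)/2, so r₁ = -2 + \sqrt{5}, r₂ = - \sqrt{5} - 2.
General solution: g(n) = A·r₁^n + B·r₂^n.
From the initial conditions, A + B = 0 and r₁A + r₂B = -1.
Since r₁ - r₂ = √20: A = (-1 - (0)r₂)/√20 = - \frac{\sqrt{5}}{10}, and B = 0 - A = \frac{\sqrt{5}}{10}.
So g(n) = \left(- \frac{\sqrt{5}}{10}\right)\left(-2 + \sqrt{5}\right)^n + \left(\frac{\sqrt{5}}{10}\right)\left(- \sqrt{5} - 2\right)^n.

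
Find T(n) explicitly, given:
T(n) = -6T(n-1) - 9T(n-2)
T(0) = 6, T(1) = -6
Characteristic equation: x² + 6x + 9 = 0, which is (x - (-3))².
Repeated root r = -3.
General solution: T(n) = (A + Bn)·(-3)^n.
From T(0) = 6: A = 6.
From T(1) = -6: (A + B)·(-3) = -6 ⇒ B = -4.
So T(n) = \left(6 - 4 n\right) \cdot (-3)^n.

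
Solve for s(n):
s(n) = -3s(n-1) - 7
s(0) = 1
First-order linear non-homogeneous.
Homogeneous solution: s_h(n) = A·(-3)^n.
Try constant particular solution s_p = K: K = -3K - 7 ⇒ K = - \frac{7}{4}.
General: s(n) = A·(-3)^n - \frac{7}{4}.
Apply s(0) = 1: A - \frac{7}{4} = 1 ⇒ A = \frac{11}{4}.
So s(n) = \frac{11 \left(-3\right)^{n}}{4} - \frac{7}{4}.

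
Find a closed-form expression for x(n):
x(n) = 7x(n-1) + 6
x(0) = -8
First-order linear non-homogeneous.
Homogeneous solution: x_h(n) = A·(7)^n.
Try constant particular solution x_p = K: K = 7K + 6 ⇒ K = -1.
General: x(n) = A·(7)^n - 1.
Apply x(0) = -8: A - 1 = -8 ⇒ A = -7.
So x(n) = - 7 \cdot 7^{n} - 1.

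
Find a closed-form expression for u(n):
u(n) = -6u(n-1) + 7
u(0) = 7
First-order linear non-homogeneous.
Homogeneous solution: u_h(n) = A·(-6)^n.
Try constant particular solution u_p = K: K = -6K + 7 ⇒ K = 1.
General: u(n) = A·(-6)^n + 1.
Apply u(0) = 7: A + 1 = 7 ⇒ A = 6.
So u(n) = 6 \left(-6\right)^{n} + 1.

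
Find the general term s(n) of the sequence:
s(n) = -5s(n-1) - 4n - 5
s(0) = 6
First-order linear with linear forcing.
Homogeneous solution: s_h(n) = A·(-5)^n.
Try particular s_p(n) = pn + q. Substituting:
  pn + q = -5(p(n-1) + q) - 4n - 5.
Matching the n-coefficient: p = -5p - 4 ⇒ p = - \frac{2}{3}.
Matching constants: q = 5p - 5q - 5 ⇒ q = - \frac{25}{18}.
General: s(n) = A·(-5)^n - \frac{2 n}{3} - \frac{25}{18}.
Apply s(0) = 6: A - \frac{25}{18} = 6 ⇒ A = \frac{133}{18}.
So s(n) = \frac{133 \left(-5\right)^{n}}{18} - \frac{2 n}{3} - \frac{25}{18}.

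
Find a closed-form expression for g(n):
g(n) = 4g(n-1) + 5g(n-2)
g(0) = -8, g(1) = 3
Characteristic equation: x² - 4x - 5 = 0, which factors as (x - (5))(x - (-1)) = 0.
Roots r₁ = 5, r₂ = -1 (distinct).
General solution: g(n) = A·(5)^n + B·(-1)^n.
From g(0) = -8: A + B = -8.
From g(1) = 3: 5A - B = 3.
Solving: A = - \frac{5}{6}, B = - \frac{43}{6}.
So g(n) = - \frac{43 \left(-1\right)^{n}}{6} - \frac{5 \cdot 5^{n}}{6}.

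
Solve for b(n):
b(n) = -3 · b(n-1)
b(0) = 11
Pure geometric recurrence with ratio -3.
By induction b(n) = b(0) · (-3)^n = 11 \left(-3\right)^{n}.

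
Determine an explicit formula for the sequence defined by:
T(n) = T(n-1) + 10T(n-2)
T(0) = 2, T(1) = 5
Characteristic equation: x² - x - 10 = 0.
Discriminant Δ = (1)² + 4·(10) = 41.
Roots r₁,₂ = (1 ± √41)/2, so r₁ = \frac{1}{2} + \frac{\sqrt{41}}{2}, r₂ = \frac{1}{2} - \frac{\sqrt{41}}{2}.
General solution: T(n) = A·r₁^n + B·r₂^n.
From the initial conditions, A + B = 2 and r₁A + r₂B = 5.
Since r₁ - r₂ = √41: A = (5 - (2)r₂)/√41 = \frac{4 \sqrt{41}}{41} + 1, and B = 2 - A = 1 - \frac{4 \sqrt{41}}{41}.
So T(n) = \left(\frac{4 \sqrt{41}}{41} + 1\right)\left(\frac{1}{2} + \frac{\sqrt{41}}{2}\right)^n + \left(1 - \frac{4 \sqrt{41}}{41}\right)\left(\frac{1}{2} - \frac{\sqrt{41}}{2}\right)^n.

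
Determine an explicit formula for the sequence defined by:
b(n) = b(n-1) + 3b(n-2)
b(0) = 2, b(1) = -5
Characteristic equation: x² - x - 3 = 0.
Discriminant Δ = (1)² + 4·(3) = 13.
Roots r₁,₂ = (1 ± √13)/2, so r₁ = \frac{1}{2} + \frac{\sqrt{13}}{2}, r₂ = \frac{1}{2} - \frac{\sqrt{13}}{2}.
General solution: b(n) = A·r₁^n + B·r₂^n.
From the initial conditions, A + B = 2 and r₁A + r₂B = -5.
Since r₁ - r₂ = √13: A = (-5 - (2)r₂)/√13 = 1 - \frac{6 \sqrt{13}}{13}, and B = 2 - A = 1 + \frac{6 \sqrt{13}}{13}.
So b(n) = \left(1 - \frac{6 \sqrt{13}}{13}\right)\left(\frac{1}{2} + \frac{\sqrt{13}}{2}\right)^n + \left(1 + \frac{6 \sqrt{13}}{13}\right)\left(\frac{1}{2} - \frac{\sqrt{13}}{2}\right)^n.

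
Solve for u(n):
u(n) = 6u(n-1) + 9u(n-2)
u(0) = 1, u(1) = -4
Characteristic equation: x² - 6x - 9 = 0.
Discriminant Δ = (6)² + 4·(9) = 72.
Roots r₁,₂ = (6 ± √72)/2, so r₁ = 3 + 3 \sqrt{2}, r₂ = 3 - 3 \sqrt{2}.
General solution: u(n) = A·r₁^n + B·r₂^n.
From the initial conditions, A + B = 1 and r₁A + r₂B = -4.
Since r₁ - r₂ = √72: A = (-4 - (1)r₂)/√72 = \frac{1}{2} - \frac{7 \sqrt{2}}{12}, and B = 1 - A = \frac{1}{2} + \frac{7 \sqrt{2}}{12}.
So u(n) = \left(\frac{1}{2} - \frac{7 \sqrt{2}}{12}\right)\left(3 + 3 \sqrt{2}\right)^n + \left(\frac{1}{2} + \frac{7 \sqrt{2}}{12}\right)\left(3 - 3 \sqrt{2}\right)^n.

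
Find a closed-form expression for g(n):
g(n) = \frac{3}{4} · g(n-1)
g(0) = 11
Pure geometric recurrence with ratio \frac{3}{4}.
By induction g(n) = g(0) · (\frac{3}{4})^n = 11 \left(\frac{3}{4}\right)^{n}.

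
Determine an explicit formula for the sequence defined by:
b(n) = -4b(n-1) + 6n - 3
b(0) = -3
First-order linear with linear forcing.
Homogeneous solution: b_h(n) = A·(-4)^n.
Try particular b_p(n) = pn + q. Substituting:
  pn + q = -4(p(n-1) + q) + 6n - 3.
Matching the n-coefficient: p = -4p + 6 ⇒ p = \frac{6}{5}.
Matching constants: q = 4p - 4q - 3 ⇒ q = \frac{9}{25}.
General: b(n) = A·(-4)^n + \frac{6 n}{5} + \frac{9}{25}.
Apply b(0) = -3: A + \frac{9}{25} = -3 ⇒ A = - \frac{84}{25}.
So b(n) = - \frac{84 \left(-4\right)^{n}}{25} + \frac{6 n}{5} + \frac{9}{25}.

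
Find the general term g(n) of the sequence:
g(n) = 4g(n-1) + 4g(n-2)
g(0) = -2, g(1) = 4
Characteristic equation: x² - 4x - 4 = 0.
Discriminant Δ = (4)² + 4·(4) = 32.
Roots r₁,₂ = (4 ± √32)/2, so r₁ = 2 + 2 \sqrt{2}, r₂ = 2 - 2 \sqrt{2}.
General solution: g(n) = A·r₁^n + B·r₂^n.
From the initial conditions, A + B = -2 and r₁A + r₂B = 4.
Since r₁ - r₂ = √32: A = (4 - (-2)r₂)/√32 = -1 + \sqrt{2}, and B = -2 - A = - \sqrt{2} - 1.
So g(n) = \left(-1 + \sqrt{2}\right)\left(2 + 2 \sqrt{2}\right)^n + \left(- \sqrt{2} - 1\right)\left(2 - 2 \sqrt{2}\right)^n.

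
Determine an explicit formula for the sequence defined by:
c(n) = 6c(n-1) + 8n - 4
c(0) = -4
First-order linear with linear forcing.
Homogeneous solution: c_h(n) = A·(6)^n.
Try particular c_p(n) = pn + q. Substituting:
  pn + q = 6(p(n-1) + q) + 8n - 4.
Matching the n-coefficient: p = 6p + 8 ⇒ p = - \frac{8}{5}.
Matching constants: q = -6p + 6q - 4 ⇒ q = - \frac{28}{25}.
General: c(n) = A·(6)^n - \frac{8 n}{5} - \frac{28}{25}.
Apply c(0) = -4: A - \frac{28}{25} = -4 ⇒ A = - \frac{72}{25}.
So c(n) = - \frac{72 \cdot 6^{n}}{25} - \frac{8 n}{5} - \frac{28}{25}.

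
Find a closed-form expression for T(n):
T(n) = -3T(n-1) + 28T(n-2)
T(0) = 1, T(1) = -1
Characteristic equation: x² + 3x - 28 = 0, which factors as (x - (-7))(x - (4)) = 0.
Roots r₁ = -7, r₂ = 4 (distinct).
General solution: T(n) = A·(-7)^n + B·(4)^n.
From T(0) = 1: A + B = 1.
From T(1) = -1: -7A + 4B = -1.
Solving: A = \frac{5}{11}, B = \frac{6}{11}.
So T(n) = \frac{5 \left(-7\right)^{n}}{11} + \frac{6 \cdot 4^{n}}{11}.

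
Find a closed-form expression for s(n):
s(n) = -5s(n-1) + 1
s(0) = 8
First-order linear non-homogeneous.
Homogeneous solution: s_h(n) = A·(-5)^n.
Try constant particular solution s_p = K: K = -5K + 1 ⇒ K = \frac{1}{6}.
General: s(n) = A·(-5)^n + \frac{1}{6}.
Apply s(0) = 8: A + \frac{1}{6} = 8 ⇒ A = \frac{47}{6}.
So s(n) = \frac{47 \left(-5\right)^{n}}{6} + \frac{1}{6}.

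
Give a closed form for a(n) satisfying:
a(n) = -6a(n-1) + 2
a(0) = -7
First-order linear non-homogeneous.
Homogeneous solution: a_h(n) = A·(-6)^n.
Try constant particular solution a_p = K: K = -6K + 2 ⇒ K = \frac{2}{7}.
General: a(n) = A·(-6)^n + \frac{2}{7}.
Apply a(0) = -7: A + \frac{2}{7} = -7 ⇒ A = - \frac{51}{7}.
So a(n) = \frac{2}{7} - \frac{51 \left(-6\right)^{n}}{7}.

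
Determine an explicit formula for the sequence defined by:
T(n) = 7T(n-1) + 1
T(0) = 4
First-order linear non-homogeneous.
Homogeneous solution: T_h(n) = A·(7)^n.
Try constant particular solution T_p = K: K = 7K + 1 ⇒ K = - \frac{1}{6}.
General: T(n) = A·(7)^n - \frac{1}{6}.
Apply T(0) = 4: A - \frac{1}{6} = 4 ⇒ A = \frac{25}{6}.
So T(n) = \frac{25 \cdot 7^{n}}{6} - \frac{1}{6}.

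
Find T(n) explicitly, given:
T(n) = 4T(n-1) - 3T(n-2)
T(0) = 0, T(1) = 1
Characteristic equation: x² - 4x + 3 = 0, which factors as (x - (1))(x - (3)) = 0.
Roots r₁ = 1, r₂ = 3 (distinct).
General solution: T(n) = A·(1)^n + B·(3)^n.
From T(0) = 0: A + B = 0.
From T(1) = 1: A + 3B = 1.
Solving: A = - \frac{1}{2}, B = \frac{1}{2}.
So T(n) = \frac{3^{n}}{2} - \frac{1}{2}.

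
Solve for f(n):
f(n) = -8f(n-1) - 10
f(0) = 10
First-order linear non-homogeneous.
Homogeneous solution: f_h(n) = A·(-8)^n.
Try constant particular solution f_p = K: K = -8K - 10 ⇒ K = - \frac{10}{9}.
General: f(n) = A·(-8)^n - \frac{10}{9}.
Apply f(0) = 10: A - \frac{10}{9} = 10 ⇒ A = \frac{100}{9}.
So f(n) = \frac{100 \left(-8\right)^{n}}{9} - \frac{10}{9}.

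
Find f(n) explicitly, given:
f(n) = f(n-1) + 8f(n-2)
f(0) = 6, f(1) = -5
Characteristic equation: x² - x - 8 = 0.
Discriminant Δ = (1)² + 4·(8) = 33.
Roots r₁,₂ = (1 ± √33)/2, so r₁ = \frac{1}{2} + \frac{\sqrt{33}}{2}, r₂ = \frac{1}{2} - \frac{\sqrt{33}}{2}.
General solution: f(n) = A·r₁^n + B·r₂^n.
From the initial conditions, A + B = 6 and r₁A + r₂B = -5.
Since r₁ - r₂ = √33: A = (-5 - (6)r₂)/√33 = 3 - \frac{8 \sqrt{33}}{33}, and B = 6 - A = \frac{8 \sqrt{33}}{33} + 3.
So f(n) = \left(3 - \frac{8 \sqrt{33}}{33}\right)\left(\frac{1}{2} + \frac{\sqrt{33}}{2}\right)^n + \left(\frac{8 \sqrt{33}}{33} + 3\right)\left(\frac{1}{2} - \frac{\sqrt{33}}{2}\right)^n.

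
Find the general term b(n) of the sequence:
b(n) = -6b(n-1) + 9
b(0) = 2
First-order linear non-homogeneous.
Homogeneous solution: b_h(n) = A·(-6)^n.
Try constant particular solution b_p = K: K = -6K + 9 ⇒ K = \frac{9}{7}.
General: b(n) = A·(-6)^n + \frac{9}{7}.
Apply b(0) = 2: A + \frac{9}{7} = 2 ⇒ A = \frac{5}{7}.
So b(n) = \frac{5 \left(-6\right)^{n}}{7} + \frac{9}{7}.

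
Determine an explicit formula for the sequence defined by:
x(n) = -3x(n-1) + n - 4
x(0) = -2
First-order linear with linear forcing.
Homogeneous solution: x_h(n) = A·(-3)^n.
Try particular x_p(n) = pn + q. Substituting:
  pn + q = -3(p(n-1) + q) + n - 4.
Matching the n-coefficient: p = -3p + 1 ⇒ p = \frac{1}{4}.
Matching constants: q = 3p - 3q - 4 ⇒ q = - \frac{13}{16}.
General: x(n) = A·(-3)^n + \frac{n}{4} - \frac{13}{16}.
Apply x(0) = -2: A - \frac{13}{16} = -2 ⇒ A = - \frac{19}{16}.
So x(n) = - \frac{19 \left(-3\right)^{n}}{16} + \frac{n}{4} - \frac{13}{16}.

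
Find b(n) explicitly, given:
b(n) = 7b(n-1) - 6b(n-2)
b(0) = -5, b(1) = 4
Characteristic equation: x² - 7x + 6 = 0, which factors as (x - (6))(x - (1)) = 0.
Roots r₁ = 6, r₂ = 1 (distinct).
General solution: b(n) = A·(6)^n + B·(1)^n.
From b(0) = -5: A + B = -5.
From b(1) = 4: 6A + B = 4.
Solving: A = \frac{9}{5}, B = - \frac{34}{5}.
So b(n) = \frac{9 \cdot 6^{n}}{5} - \frac{34}{5}.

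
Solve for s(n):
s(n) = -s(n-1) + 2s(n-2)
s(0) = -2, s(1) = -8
Characteristic equation: x² + x - 2 = 0, which factors as (x - (-2))(x - (1)) = 0.
Roots r₁ = -2, r₂ = 1 (distinct).
General solution: s(n) = A·(-2)^n + B·(1)^n.
From s(0) = -2: A + B = -2.
From s(1) = -8: -2A + B = -8.
Solving: A = 2, B = -4.
So s(n) = 2 \left(-2\right)^{n} - 4.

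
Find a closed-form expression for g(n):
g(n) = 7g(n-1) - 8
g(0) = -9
First-order linear non-homogeneous.
Homogeneous solution: g_h(n) = A·(7)^n.
Try constant particular solution g_p = K: K = 7K - 8 ⇒ K = \frac{4}{3}.
General: g(n) = A·(7)^n + \frac{4}{3}.
Apply g(0) = -9: A + \frac{4}{3} = -9 ⇒ A = - \frac{31}{3}.
So g(n) = \frac{4}{3} - \frac{31 \cdot 7^{n}}{3}.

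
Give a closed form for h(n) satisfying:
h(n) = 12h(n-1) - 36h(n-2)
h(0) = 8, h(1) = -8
Characteristic equation: x² - 12x + 36 = 0, which is (x - (6))².
Repeated root r = 6.
General solution: h(n) = (A + Bn)·(6)^n.
From h(0) = 8: A = 8.
From h(1) = -8: (A + B)·(6) = -8 ⇒ B = - \frac{28}{3}.
So h(n) = \left(8 - \frac{28 n}{3}\right) \cdot (6)^n.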